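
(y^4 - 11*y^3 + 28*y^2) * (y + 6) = y^5 - 5*y^4 - 38*y^3 + 168*y^2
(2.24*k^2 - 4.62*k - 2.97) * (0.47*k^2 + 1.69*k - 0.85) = 1.0528*k^4 + 1.6142*k^3 - 11.1077*k^2 - 1.0923*k + 2.5245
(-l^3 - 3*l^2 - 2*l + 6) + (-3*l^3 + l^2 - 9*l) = -4*l^3 - 2*l^2 - 11*l + 6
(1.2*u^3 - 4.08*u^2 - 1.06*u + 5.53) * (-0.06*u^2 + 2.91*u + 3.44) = -0.072*u^5 + 3.7368*u^4 - 7.6812*u^3 - 17.4516*u^2 + 12.4459*u + 19.0232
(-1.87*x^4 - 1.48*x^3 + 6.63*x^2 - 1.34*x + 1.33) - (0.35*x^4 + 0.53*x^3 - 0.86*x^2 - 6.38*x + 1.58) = -2.22*x^4 - 2.01*x^3 + 7.49*x^2 + 5.04*x - 0.25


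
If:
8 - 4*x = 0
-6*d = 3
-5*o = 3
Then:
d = -1/2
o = -3/5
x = 2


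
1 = 1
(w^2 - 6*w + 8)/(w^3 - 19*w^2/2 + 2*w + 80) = 2*(w - 2)/(2*w^2 - 11*w - 40)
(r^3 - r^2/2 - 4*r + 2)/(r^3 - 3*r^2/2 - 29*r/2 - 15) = (2*r^2 - 5*r + 2)/(2*r^2 - 7*r - 15)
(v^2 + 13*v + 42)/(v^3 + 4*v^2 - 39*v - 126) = (v + 6)/(v^2 - 3*v - 18)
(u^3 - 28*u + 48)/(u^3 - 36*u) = (u^2 - 6*u + 8)/(u*(u - 6))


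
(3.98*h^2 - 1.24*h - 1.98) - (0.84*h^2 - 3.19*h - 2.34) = 3.14*h^2 + 1.95*h + 0.36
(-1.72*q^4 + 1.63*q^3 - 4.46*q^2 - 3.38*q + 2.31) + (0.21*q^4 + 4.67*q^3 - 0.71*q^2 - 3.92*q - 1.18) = -1.51*q^4 + 6.3*q^3 - 5.17*q^2 - 7.3*q + 1.13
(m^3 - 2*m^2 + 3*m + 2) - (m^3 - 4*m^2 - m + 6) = 2*m^2 + 4*m - 4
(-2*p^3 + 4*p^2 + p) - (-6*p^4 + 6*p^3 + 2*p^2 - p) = 6*p^4 - 8*p^3 + 2*p^2 + 2*p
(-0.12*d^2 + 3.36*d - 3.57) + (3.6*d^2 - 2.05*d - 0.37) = 3.48*d^2 + 1.31*d - 3.94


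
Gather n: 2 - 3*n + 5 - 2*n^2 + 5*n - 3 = -2*n^2 + 2*n + 4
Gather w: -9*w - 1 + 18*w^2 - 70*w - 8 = 18*w^2 - 79*w - 9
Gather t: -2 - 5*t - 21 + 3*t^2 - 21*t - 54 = 3*t^2 - 26*t - 77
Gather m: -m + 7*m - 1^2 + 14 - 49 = 6*m - 36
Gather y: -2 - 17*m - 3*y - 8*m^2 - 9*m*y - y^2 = -8*m^2 - 17*m - y^2 + y*(-9*m - 3) - 2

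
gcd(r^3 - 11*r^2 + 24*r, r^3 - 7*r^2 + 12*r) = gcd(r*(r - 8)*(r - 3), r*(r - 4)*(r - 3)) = r^2 - 3*r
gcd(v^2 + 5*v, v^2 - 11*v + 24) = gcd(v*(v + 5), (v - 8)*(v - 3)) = 1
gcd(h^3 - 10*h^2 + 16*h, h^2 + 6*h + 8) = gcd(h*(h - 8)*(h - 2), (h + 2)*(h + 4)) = 1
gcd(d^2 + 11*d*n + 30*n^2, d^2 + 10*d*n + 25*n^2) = d + 5*n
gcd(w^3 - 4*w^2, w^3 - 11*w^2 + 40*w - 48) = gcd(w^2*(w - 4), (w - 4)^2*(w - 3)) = w - 4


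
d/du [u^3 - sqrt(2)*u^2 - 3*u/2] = 3*u^2 - 2*sqrt(2)*u - 3/2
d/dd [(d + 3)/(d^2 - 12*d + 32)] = (d^2 - 12*d - 2*(d - 6)*(d + 3) + 32)/(d^2 - 12*d + 32)^2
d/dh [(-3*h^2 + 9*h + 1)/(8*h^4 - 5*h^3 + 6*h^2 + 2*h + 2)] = (48*h^5 - 231*h^4 + 58*h^3 - 45*h^2 - 24*h + 16)/(64*h^8 - 80*h^7 + 121*h^6 - 28*h^5 + 48*h^4 + 4*h^3 + 28*h^2 + 8*h + 4)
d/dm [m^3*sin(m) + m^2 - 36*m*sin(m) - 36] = m^3*cos(m) + 3*m^2*sin(m) - 36*m*cos(m) + 2*m - 36*sin(m)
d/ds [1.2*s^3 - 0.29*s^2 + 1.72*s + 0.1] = 3.6*s^2 - 0.58*s + 1.72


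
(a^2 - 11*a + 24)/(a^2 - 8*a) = (a - 3)/a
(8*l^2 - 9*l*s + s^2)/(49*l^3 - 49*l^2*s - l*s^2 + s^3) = (-8*l + s)/(-49*l^2 + s^2)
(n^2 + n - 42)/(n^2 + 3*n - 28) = (n - 6)/(n - 4)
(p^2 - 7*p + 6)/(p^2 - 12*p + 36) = (p - 1)/(p - 6)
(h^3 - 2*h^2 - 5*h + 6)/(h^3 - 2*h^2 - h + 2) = (h^2 - h - 6)/(h^2 - h - 2)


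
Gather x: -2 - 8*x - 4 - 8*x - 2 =-16*x - 8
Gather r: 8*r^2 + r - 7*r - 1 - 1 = 8*r^2 - 6*r - 2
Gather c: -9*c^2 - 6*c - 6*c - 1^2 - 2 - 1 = -9*c^2 - 12*c - 4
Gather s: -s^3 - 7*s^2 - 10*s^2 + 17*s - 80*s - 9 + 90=-s^3 - 17*s^2 - 63*s + 81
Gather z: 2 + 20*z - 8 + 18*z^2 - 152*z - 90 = 18*z^2 - 132*z - 96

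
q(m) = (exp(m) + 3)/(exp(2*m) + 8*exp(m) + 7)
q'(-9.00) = 0.00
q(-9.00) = 0.43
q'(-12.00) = 0.00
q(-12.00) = 0.43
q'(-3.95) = -0.01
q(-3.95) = 0.42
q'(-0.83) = -0.08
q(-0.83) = 0.32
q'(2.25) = -0.05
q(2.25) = 0.07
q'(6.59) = -0.00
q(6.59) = 0.00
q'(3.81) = -0.02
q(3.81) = 0.02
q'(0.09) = -0.09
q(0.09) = 0.24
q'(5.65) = -0.00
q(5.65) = 0.00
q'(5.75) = -0.00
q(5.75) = 0.00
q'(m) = (exp(m) + 3)*(-2*exp(2*m) - 8*exp(m))/(exp(2*m) + 8*exp(m) + 7)^2 + exp(m)/(exp(2*m) + 8*exp(m) + 7) = (-2*(exp(m) + 3)*(exp(m) + 4) + exp(2*m) + 8*exp(m) + 7)*exp(m)/(exp(2*m) + 8*exp(m) + 7)^2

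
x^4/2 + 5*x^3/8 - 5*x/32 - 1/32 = (x/2 + 1/4)*(x - 1/2)*(x + 1/4)*(x + 1)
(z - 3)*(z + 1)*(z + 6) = z^3 + 4*z^2 - 15*z - 18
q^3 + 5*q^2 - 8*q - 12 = (q - 2)*(q + 1)*(q + 6)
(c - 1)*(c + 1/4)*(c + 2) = c^3 + 5*c^2/4 - 7*c/4 - 1/2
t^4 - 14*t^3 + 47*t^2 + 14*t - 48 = (t - 8)*(t - 6)*(t - 1)*(t + 1)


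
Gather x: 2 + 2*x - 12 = 2*x - 10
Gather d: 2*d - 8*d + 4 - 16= -6*d - 12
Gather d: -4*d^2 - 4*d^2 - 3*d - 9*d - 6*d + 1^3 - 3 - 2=-8*d^2 - 18*d - 4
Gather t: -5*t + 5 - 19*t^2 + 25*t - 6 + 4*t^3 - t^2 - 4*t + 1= 4*t^3 - 20*t^2 + 16*t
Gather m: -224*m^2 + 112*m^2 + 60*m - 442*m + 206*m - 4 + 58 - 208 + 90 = -112*m^2 - 176*m - 64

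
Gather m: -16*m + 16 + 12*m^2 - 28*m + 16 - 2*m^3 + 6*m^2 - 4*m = -2*m^3 + 18*m^2 - 48*m + 32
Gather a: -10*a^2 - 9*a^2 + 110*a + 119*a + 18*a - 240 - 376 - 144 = -19*a^2 + 247*a - 760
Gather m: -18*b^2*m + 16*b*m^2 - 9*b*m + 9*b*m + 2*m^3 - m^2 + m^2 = -18*b^2*m + 16*b*m^2 + 2*m^3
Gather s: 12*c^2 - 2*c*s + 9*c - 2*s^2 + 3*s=12*c^2 + 9*c - 2*s^2 + s*(3 - 2*c)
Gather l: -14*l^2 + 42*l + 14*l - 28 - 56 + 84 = -14*l^2 + 56*l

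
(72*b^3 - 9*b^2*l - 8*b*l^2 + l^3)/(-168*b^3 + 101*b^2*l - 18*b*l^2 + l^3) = (-3*b - l)/(7*b - l)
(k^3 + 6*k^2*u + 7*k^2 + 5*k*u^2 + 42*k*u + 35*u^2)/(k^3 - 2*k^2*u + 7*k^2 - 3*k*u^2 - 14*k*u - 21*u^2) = (-k - 5*u)/(-k + 3*u)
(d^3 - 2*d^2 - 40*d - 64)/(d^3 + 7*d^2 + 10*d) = (d^2 - 4*d - 32)/(d*(d + 5))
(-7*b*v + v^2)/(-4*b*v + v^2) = (7*b - v)/(4*b - v)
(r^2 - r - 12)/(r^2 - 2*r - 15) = (r - 4)/(r - 5)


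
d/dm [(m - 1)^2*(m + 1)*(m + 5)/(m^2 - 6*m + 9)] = 2*(m^4 - 4*m^3 - 18*m^2 + 20*m + 1)/(m^3 - 9*m^2 + 27*m - 27)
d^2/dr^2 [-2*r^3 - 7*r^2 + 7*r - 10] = -12*r - 14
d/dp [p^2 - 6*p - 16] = 2*p - 6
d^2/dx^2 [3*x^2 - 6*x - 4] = 6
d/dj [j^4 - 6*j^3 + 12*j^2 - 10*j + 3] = 4*j^3 - 18*j^2 + 24*j - 10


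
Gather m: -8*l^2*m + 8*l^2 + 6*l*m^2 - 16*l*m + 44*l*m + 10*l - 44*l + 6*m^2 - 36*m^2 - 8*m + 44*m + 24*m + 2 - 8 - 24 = 8*l^2 - 34*l + m^2*(6*l - 30) + m*(-8*l^2 + 28*l + 60) - 30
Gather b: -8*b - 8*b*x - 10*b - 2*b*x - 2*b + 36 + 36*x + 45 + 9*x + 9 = b*(-10*x - 20) + 45*x + 90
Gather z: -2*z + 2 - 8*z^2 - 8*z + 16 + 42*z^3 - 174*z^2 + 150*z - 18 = 42*z^3 - 182*z^2 + 140*z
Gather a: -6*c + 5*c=-c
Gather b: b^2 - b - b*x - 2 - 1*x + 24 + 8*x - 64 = b^2 + b*(-x - 1) + 7*x - 42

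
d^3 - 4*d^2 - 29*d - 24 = (d - 8)*(d + 1)*(d + 3)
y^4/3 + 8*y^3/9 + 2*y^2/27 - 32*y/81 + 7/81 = (y/3 + 1/3)*(y - 1/3)^2*(y + 7/3)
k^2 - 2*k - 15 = (k - 5)*(k + 3)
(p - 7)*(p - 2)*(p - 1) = p^3 - 10*p^2 + 23*p - 14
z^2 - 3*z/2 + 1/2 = (z - 1)*(z - 1/2)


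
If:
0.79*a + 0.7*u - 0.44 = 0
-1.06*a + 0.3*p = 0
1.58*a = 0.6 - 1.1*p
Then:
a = 0.11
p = 0.39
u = 0.50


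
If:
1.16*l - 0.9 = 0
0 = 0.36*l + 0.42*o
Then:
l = 0.78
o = -0.67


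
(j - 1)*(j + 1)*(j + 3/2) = j^3 + 3*j^2/2 - j - 3/2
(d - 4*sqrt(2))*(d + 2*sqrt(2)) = d^2 - 2*sqrt(2)*d - 16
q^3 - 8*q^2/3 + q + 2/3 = (q - 2)*(q - 1)*(q + 1/3)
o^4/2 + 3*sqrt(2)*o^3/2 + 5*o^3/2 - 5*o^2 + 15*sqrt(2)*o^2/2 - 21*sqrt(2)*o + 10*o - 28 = (o/2 + sqrt(2))*(o - 2)*(o + 7)*(o + sqrt(2))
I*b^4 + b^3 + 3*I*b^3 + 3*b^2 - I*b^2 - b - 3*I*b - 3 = (b - 1)*(b + 3)*(b - I)*(I*b + I)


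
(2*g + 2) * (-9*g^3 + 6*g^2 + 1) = -18*g^4 - 6*g^3 + 12*g^2 + 2*g + 2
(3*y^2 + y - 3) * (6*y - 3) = 18*y^3 - 3*y^2 - 21*y + 9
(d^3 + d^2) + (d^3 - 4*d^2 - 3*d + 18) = 2*d^3 - 3*d^2 - 3*d + 18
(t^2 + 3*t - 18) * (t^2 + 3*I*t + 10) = t^4 + 3*t^3 + 3*I*t^3 - 8*t^2 + 9*I*t^2 + 30*t - 54*I*t - 180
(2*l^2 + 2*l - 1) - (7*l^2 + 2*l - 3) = 2 - 5*l^2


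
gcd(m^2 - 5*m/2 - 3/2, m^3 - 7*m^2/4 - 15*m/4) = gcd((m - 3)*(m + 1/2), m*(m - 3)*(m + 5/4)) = m - 3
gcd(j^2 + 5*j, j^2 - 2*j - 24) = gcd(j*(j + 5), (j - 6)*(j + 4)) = 1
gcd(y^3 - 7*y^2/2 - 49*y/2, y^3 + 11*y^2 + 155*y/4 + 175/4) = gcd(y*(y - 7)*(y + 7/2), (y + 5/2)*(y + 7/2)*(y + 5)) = y + 7/2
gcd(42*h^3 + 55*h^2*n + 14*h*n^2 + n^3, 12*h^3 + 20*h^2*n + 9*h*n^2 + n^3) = 6*h^2 + 7*h*n + n^2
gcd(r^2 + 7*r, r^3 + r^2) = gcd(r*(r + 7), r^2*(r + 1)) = r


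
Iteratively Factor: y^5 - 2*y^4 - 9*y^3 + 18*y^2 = (y + 3)*(y^4 - 5*y^3 + 6*y^2) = y*(y + 3)*(y^3 - 5*y^2 + 6*y) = y^2*(y + 3)*(y^2 - 5*y + 6) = y^2*(y - 2)*(y + 3)*(y - 3)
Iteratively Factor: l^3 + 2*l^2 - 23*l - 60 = (l + 4)*(l^2 - 2*l - 15) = (l - 5)*(l + 4)*(l + 3)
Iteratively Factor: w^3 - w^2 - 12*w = (w - 4)*(w^2 + 3*w) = w*(w - 4)*(w + 3)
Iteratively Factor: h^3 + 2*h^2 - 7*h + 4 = (h + 4)*(h^2 - 2*h + 1) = (h - 1)*(h + 4)*(h - 1)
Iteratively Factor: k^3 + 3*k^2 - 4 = (k + 2)*(k^2 + k - 2) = (k - 1)*(k + 2)*(k + 2)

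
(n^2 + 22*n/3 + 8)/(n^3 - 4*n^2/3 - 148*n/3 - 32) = (3*n + 4)/(3*n^2 - 22*n - 16)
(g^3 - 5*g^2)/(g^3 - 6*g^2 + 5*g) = g/(g - 1)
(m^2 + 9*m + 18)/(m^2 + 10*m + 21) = (m + 6)/(m + 7)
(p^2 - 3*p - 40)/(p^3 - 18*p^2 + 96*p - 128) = (p + 5)/(p^2 - 10*p + 16)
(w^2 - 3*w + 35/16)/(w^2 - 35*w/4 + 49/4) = (w - 5/4)/(w - 7)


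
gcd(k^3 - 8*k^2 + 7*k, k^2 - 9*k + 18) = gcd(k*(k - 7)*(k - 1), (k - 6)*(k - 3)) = 1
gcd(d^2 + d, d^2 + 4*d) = d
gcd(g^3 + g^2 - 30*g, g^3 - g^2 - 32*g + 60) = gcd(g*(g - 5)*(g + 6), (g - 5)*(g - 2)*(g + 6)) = g^2 + g - 30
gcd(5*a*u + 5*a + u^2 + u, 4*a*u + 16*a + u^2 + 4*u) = 1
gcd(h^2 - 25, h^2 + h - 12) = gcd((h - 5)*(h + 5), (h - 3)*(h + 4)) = 1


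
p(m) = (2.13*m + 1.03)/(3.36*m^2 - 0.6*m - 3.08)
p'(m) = (0.6 - 6.72*m)*(2.13*m + 1.03)/(3.36*m^2 - 0.6*m - 3.08)^2 + 2.13/(3.36*m^2 - 0.6*m - 3.08)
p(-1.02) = -1.11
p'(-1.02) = -5.99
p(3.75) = 0.22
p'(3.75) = -0.08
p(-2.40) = -0.23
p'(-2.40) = -0.10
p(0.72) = -1.45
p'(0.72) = -4.67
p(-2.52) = -0.22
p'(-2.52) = -0.09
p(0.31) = -0.57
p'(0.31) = -1.01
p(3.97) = 0.20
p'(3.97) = -0.06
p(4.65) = 0.16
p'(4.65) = -0.04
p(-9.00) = -0.07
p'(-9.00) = -0.01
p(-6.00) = -0.10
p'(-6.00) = -0.02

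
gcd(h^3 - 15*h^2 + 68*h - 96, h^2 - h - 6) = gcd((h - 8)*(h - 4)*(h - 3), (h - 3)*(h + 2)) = h - 3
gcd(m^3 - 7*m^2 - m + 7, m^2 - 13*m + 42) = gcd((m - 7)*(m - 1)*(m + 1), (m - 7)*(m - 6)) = m - 7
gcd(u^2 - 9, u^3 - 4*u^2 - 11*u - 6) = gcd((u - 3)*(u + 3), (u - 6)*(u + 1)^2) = 1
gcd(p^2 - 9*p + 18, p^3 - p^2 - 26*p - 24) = p - 6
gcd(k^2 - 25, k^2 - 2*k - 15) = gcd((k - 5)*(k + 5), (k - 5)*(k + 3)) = k - 5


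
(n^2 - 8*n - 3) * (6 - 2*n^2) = -2*n^4 + 16*n^3 + 12*n^2 - 48*n - 18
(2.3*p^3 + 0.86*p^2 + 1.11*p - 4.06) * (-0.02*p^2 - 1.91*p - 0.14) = -0.046*p^5 - 4.4102*p^4 - 1.9868*p^3 - 2.1593*p^2 + 7.5992*p + 0.5684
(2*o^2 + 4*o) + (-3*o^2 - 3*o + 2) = -o^2 + o + 2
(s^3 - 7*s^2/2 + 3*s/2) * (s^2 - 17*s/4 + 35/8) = s^5 - 31*s^4/4 + 83*s^3/4 - 347*s^2/16 + 105*s/16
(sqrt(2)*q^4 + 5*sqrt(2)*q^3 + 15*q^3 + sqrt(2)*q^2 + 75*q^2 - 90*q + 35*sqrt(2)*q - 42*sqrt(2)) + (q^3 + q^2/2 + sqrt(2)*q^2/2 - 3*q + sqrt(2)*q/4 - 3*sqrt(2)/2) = sqrt(2)*q^4 + 5*sqrt(2)*q^3 + 16*q^3 + 3*sqrt(2)*q^2/2 + 151*q^2/2 - 93*q + 141*sqrt(2)*q/4 - 87*sqrt(2)/2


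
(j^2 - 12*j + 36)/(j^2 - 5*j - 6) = (j - 6)/(j + 1)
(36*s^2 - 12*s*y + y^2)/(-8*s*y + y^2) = (-36*s^2 + 12*s*y - y^2)/(y*(8*s - y))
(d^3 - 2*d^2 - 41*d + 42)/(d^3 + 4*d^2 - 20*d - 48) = (d^2 - 8*d + 7)/(d^2 - 2*d - 8)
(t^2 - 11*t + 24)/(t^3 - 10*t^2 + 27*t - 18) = (t - 8)/(t^2 - 7*t + 6)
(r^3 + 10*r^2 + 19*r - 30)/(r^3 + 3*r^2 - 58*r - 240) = (r - 1)/(r - 8)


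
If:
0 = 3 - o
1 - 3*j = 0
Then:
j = 1/3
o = 3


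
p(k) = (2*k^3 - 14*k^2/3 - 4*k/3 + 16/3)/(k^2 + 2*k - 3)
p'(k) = (-2*k - 2)*(2*k^3 - 14*k^2/3 - 4*k/3 + 16/3)/(k^2 + 2*k - 3)^2 + (6*k^2 - 28*k/3 - 4/3)/(k^2 + 2*k - 3)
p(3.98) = 2.51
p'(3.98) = 1.52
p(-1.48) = 2.49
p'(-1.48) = -7.43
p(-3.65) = -49.37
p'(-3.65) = -49.30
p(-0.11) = -1.69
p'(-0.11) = -0.86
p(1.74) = -0.17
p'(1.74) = 0.43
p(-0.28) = -1.52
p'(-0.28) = -1.13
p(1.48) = -0.18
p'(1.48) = -0.53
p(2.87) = 0.94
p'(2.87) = 1.28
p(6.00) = 5.81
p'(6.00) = 1.72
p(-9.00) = -30.31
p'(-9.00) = 1.39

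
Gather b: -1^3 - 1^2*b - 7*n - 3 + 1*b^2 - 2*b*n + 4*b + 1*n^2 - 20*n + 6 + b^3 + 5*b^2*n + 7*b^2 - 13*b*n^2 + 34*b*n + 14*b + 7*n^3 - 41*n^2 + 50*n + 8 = b^3 + b^2*(5*n + 8) + b*(-13*n^2 + 32*n + 17) + 7*n^3 - 40*n^2 + 23*n + 10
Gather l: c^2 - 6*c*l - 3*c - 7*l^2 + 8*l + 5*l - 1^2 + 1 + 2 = c^2 - 3*c - 7*l^2 + l*(13 - 6*c) + 2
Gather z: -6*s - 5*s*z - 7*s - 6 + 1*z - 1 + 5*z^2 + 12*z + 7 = -13*s + 5*z^2 + z*(13 - 5*s)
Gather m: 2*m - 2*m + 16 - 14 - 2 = 0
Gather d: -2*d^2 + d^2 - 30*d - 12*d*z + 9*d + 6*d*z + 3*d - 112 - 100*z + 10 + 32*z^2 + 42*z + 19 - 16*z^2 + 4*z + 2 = -d^2 + d*(-6*z - 18) + 16*z^2 - 54*z - 81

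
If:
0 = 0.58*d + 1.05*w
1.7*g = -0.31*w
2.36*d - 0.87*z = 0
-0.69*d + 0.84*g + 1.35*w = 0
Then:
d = 0.00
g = 0.00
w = 0.00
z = 0.00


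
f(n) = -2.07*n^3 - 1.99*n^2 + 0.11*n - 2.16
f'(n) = -6.21*n^2 - 3.98*n + 0.11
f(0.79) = -4.34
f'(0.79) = -6.91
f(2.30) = -37.62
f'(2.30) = -41.89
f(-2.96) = 33.76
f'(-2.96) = -42.52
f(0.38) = -2.52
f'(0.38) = -2.30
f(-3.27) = 48.58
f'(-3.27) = -53.28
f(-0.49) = -2.45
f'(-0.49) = 0.57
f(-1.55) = 0.60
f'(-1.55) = -8.64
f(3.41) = -107.00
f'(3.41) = -85.67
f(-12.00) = 3286.92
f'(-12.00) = -846.37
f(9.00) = -1671.39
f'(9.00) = -538.72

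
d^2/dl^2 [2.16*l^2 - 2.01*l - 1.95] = 4.32000000000000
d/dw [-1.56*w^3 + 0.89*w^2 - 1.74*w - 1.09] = -4.68*w^2 + 1.78*w - 1.74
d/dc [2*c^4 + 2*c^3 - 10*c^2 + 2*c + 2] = 8*c^3 + 6*c^2 - 20*c + 2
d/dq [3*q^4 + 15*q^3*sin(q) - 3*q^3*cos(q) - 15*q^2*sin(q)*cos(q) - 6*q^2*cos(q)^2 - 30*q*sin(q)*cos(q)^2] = 3*q^3*sin(q) + 15*q^3*cos(q) + 12*q^3 + 45*q^2*sin(q) + 6*q^2*sin(2*q) - 9*q^2*cos(q) - 15*q^2*cos(2*q) - 15*q*sin(2*q) - 15*q*cos(q)/2 - 6*q*cos(2*q) - 45*q*cos(3*q)/2 - 6*q - 15*sin(q)/2 - 15*sin(3*q)/2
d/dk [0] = 0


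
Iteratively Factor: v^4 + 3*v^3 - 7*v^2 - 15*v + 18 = (v - 1)*(v^3 + 4*v^2 - 3*v - 18) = (v - 2)*(v - 1)*(v^2 + 6*v + 9) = (v - 2)*(v - 1)*(v + 3)*(v + 3)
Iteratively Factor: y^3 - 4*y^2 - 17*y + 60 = (y - 5)*(y^2 + y - 12) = (y - 5)*(y - 3)*(y + 4)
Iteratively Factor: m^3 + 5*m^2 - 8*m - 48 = (m - 3)*(m^2 + 8*m + 16) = (m - 3)*(m + 4)*(m + 4)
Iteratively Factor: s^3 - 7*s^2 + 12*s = (s - 4)*(s^2 - 3*s) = (s - 4)*(s - 3)*(s)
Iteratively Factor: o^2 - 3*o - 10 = (o + 2)*(o - 5)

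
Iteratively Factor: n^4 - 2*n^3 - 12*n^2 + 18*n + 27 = (n - 3)*(n^3 + n^2 - 9*n - 9) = (n - 3)^2*(n^2 + 4*n + 3) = (n - 3)^2*(n + 1)*(n + 3)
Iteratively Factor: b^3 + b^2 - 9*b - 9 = (b + 1)*(b^2 - 9) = (b - 3)*(b + 1)*(b + 3)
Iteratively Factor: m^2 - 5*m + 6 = (m - 2)*(m - 3)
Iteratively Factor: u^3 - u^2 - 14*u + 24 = (u + 4)*(u^2 - 5*u + 6) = (u - 2)*(u + 4)*(u - 3)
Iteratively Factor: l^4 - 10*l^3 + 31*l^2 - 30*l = (l - 5)*(l^3 - 5*l^2 + 6*l) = (l - 5)*(l - 2)*(l^2 - 3*l) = (l - 5)*(l - 3)*(l - 2)*(l)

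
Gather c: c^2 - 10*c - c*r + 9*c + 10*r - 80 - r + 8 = c^2 + c*(-r - 1) + 9*r - 72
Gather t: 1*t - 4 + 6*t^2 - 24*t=6*t^2 - 23*t - 4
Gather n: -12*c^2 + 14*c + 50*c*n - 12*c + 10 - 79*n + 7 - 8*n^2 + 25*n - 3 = -12*c^2 + 2*c - 8*n^2 + n*(50*c - 54) + 14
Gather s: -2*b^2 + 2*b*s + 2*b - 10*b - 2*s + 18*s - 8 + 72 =-2*b^2 - 8*b + s*(2*b + 16) + 64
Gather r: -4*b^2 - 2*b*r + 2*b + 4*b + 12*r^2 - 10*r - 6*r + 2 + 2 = -4*b^2 + 6*b + 12*r^2 + r*(-2*b - 16) + 4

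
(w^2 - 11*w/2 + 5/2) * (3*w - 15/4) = 3*w^3 - 81*w^2/4 + 225*w/8 - 75/8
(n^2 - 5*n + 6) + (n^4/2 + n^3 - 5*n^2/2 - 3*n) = n^4/2 + n^3 - 3*n^2/2 - 8*n + 6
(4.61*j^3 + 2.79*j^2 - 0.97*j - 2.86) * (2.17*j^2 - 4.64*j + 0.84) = 10.0037*j^5 - 15.3361*j^4 - 11.1781*j^3 + 0.6382*j^2 + 12.4556*j - 2.4024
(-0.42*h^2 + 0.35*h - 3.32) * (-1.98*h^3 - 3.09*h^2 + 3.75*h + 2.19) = 0.8316*h^5 + 0.6048*h^4 + 3.9171*h^3 + 10.6515*h^2 - 11.6835*h - 7.2708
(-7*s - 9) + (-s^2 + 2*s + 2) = -s^2 - 5*s - 7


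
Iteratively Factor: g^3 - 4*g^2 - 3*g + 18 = (g - 3)*(g^2 - g - 6) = (g - 3)^2*(g + 2)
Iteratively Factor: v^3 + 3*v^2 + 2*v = (v)*(v^2 + 3*v + 2) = v*(v + 1)*(v + 2)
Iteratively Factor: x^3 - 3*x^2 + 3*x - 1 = (x - 1)*(x^2 - 2*x + 1) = (x - 1)^2*(x - 1)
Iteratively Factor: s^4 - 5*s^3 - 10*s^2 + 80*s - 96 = (s - 4)*(s^3 - s^2 - 14*s + 24) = (s - 4)*(s - 2)*(s^2 + s - 12) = (s - 4)*(s - 3)*(s - 2)*(s + 4)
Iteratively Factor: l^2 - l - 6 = (l + 2)*(l - 3)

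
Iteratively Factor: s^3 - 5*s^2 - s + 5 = (s - 5)*(s^2 - 1) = (s - 5)*(s - 1)*(s + 1)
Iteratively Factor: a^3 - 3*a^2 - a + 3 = (a + 1)*(a^2 - 4*a + 3) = (a - 3)*(a + 1)*(a - 1)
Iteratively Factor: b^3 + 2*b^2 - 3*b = (b + 3)*(b^2 - b) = (b - 1)*(b + 3)*(b)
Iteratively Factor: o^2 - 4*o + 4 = (o - 2)*(o - 2)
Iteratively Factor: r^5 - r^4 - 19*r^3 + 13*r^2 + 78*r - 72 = (r - 2)*(r^4 + r^3 - 17*r^2 - 21*r + 36) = (r - 2)*(r + 3)*(r^3 - 2*r^2 - 11*r + 12) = (r - 2)*(r - 1)*(r + 3)*(r^2 - r - 12) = (r - 4)*(r - 2)*(r - 1)*(r + 3)*(r + 3)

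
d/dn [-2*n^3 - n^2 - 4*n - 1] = -6*n^2 - 2*n - 4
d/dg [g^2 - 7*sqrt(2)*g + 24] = 2*g - 7*sqrt(2)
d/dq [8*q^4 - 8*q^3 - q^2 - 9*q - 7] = 32*q^3 - 24*q^2 - 2*q - 9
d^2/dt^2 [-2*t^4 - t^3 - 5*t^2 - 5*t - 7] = -24*t^2 - 6*t - 10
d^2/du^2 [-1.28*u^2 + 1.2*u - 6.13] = -2.56000000000000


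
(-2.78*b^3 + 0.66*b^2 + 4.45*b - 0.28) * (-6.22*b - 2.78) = 17.2916*b^4 + 3.6232*b^3 - 29.5138*b^2 - 10.6294*b + 0.7784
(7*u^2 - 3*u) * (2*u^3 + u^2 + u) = 14*u^5 + u^4 + 4*u^3 - 3*u^2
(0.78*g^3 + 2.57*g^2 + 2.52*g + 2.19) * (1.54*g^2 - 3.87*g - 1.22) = 1.2012*g^5 + 0.9392*g^4 - 7.0167*g^3 - 9.5152*g^2 - 11.5497*g - 2.6718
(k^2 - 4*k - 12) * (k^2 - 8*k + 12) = k^4 - 12*k^3 + 32*k^2 + 48*k - 144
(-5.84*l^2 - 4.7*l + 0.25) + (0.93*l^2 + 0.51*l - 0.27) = -4.91*l^2 - 4.19*l - 0.02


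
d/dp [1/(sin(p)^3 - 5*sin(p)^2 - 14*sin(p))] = (-3*cos(p) + 10/tan(p) + 14*cos(p)/sin(p)^2)/((sin(p) - 7)^2*(sin(p) + 2)^2)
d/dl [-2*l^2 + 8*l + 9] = 8 - 4*l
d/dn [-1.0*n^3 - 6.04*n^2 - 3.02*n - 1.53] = -3.0*n^2 - 12.08*n - 3.02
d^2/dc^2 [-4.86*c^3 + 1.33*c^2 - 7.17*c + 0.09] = 2.66 - 29.16*c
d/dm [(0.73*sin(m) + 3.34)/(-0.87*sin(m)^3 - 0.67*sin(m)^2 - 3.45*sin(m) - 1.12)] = (1.2702*sin(m)^3 + 9.2065*sin(m)^2 + 4.4756*sin(m) + 10.7054)*cos(m)/(0.7569*sin(m)^6 + 1.1658*sin(m)^5 + 6.4519*sin(m)^4 + 6.5718*sin(m)^3 + 13.4033*sin(m)^2 + 7.728*sin(m) + 1.2544)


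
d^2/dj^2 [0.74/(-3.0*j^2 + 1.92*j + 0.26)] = (-13.32*j^2 + 8.5248*j + 0.74*(6.0*j - 1.92)*(12.0*j - 3.84) + 1.1544)/(-3.0*j^2 + 1.92*j + 0.26)^3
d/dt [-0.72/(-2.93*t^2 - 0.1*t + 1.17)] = (-4.2192*t - 0.072)/(2.93*t^2 + 0.1*t - 1.17)^2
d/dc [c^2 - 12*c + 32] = 2*c - 12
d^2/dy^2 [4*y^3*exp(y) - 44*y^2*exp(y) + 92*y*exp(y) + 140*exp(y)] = 4*(y^3 - 5*y^2 - 15*y + 59)*exp(y)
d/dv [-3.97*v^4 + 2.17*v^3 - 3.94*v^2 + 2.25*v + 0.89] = -15.88*v^3 + 6.51*v^2 - 7.88*v + 2.25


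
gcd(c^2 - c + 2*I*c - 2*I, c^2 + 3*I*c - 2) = c + 2*I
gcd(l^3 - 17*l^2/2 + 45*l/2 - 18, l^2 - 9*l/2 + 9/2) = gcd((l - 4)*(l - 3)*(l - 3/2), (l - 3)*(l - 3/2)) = l^2 - 9*l/2 + 9/2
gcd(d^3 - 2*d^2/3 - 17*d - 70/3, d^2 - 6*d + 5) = d - 5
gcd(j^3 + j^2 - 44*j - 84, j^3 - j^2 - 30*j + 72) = j + 6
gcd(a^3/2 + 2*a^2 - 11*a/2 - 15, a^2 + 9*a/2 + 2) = 1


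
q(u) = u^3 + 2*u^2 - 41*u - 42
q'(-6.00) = 43.00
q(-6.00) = 60.00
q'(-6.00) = 43.00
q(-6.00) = 60.00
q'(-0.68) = -42.33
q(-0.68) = -13.51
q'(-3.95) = -9.99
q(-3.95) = 89.53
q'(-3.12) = -24.28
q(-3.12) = 75.02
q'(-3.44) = -19.26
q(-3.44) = 82.00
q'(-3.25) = -22.31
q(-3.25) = 78.05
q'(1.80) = -24.08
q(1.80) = -103.49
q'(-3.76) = -13.63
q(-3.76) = 87.28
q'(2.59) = -10.52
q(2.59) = -117.40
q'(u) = 3*u^2 + 4*u - 41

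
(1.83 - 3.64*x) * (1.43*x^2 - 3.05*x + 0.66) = -5.2052*x^3 + 13.7189*x^2 - 7.9839*x + 1.2078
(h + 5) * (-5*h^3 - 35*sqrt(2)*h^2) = -5*h^4 - 35*sqrt(2)*h^3 - 25*h^3 - 175*sqrt(2)*h^2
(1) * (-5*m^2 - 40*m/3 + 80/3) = -5*m^2 - 40*m/3 + 80/3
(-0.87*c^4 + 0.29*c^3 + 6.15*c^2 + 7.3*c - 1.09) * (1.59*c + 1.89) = -1.3833*c^5 - 1.1832*c^4 + 10.3266*c^3 + 23.2305*c^2 + 12.0639*c - 2.0601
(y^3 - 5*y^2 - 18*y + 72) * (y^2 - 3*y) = y^5 - 8*y^4 - 3*y^3 + 126*y^2 - 216*y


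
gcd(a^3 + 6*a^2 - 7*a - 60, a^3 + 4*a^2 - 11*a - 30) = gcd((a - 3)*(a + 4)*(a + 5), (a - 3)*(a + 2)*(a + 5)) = a^2 + 2*a - 15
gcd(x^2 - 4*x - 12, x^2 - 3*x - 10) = x + 2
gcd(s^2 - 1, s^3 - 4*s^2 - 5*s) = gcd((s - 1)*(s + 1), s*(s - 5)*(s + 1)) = s + 1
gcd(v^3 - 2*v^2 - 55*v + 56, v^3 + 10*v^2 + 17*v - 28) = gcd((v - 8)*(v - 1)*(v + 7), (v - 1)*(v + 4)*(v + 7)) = v^2 + 6*v - 7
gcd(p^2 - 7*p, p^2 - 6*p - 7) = p - 7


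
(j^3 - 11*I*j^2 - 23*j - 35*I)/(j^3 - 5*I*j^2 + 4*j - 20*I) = (j^2 - 6*I*j + 7)/(j^2 + 4)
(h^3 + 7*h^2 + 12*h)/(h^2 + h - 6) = h*(h + 4)/(h - 2)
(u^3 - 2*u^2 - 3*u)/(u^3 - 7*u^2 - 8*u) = (u - 3)/(u - 8)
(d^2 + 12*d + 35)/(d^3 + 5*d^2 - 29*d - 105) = (d + 5)/(d^2 - 2*d - 15)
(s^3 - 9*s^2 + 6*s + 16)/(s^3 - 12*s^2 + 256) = (s^2 - s - 2)/(s^2 - 4*s - 32)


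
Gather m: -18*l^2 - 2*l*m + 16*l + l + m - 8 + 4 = -18*l^2 + 17*l + m*(1 - 2*l) - 4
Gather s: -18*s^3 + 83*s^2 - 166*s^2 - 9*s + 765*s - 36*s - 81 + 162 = -18*s^3 - 83*s^2 + 720*s + 81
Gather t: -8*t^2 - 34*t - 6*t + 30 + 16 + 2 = -8*t^2 - 40*t + 48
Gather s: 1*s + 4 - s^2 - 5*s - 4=-s^2 - 4*s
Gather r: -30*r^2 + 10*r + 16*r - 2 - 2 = -30*r^2 + 26*r - 4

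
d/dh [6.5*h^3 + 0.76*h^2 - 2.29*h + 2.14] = 19.5*h^2 + 1.52*h - 2.29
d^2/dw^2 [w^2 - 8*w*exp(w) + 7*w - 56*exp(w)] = -8*w*exp(w) - 72*exp(w) + 2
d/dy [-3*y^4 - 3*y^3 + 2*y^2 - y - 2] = -12*y^3 - 9*y^2 + 4*y - 1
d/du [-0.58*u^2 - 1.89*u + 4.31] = -1.16*u - 1.89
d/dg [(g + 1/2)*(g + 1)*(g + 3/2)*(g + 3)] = 4*g^3 + 18*g^2 + 47*g/2 + 9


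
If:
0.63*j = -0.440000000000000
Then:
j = -0.70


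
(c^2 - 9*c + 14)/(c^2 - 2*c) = (c - 7)/c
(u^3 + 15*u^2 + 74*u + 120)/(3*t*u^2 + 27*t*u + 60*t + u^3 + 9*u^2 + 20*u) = (u + 6)/(3*t + u)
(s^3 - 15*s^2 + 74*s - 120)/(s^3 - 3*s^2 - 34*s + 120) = (s - 6)/(s + 6)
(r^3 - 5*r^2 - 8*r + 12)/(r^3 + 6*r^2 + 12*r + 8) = (r^2 - 7*r + 6)/(r^2 + 4*r + 4)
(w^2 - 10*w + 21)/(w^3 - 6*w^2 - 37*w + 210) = (w - 3)/(w^2 + w - 30)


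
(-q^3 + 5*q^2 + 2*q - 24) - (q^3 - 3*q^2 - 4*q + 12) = -2*q^3 + 8*q^2 + 6*q - 36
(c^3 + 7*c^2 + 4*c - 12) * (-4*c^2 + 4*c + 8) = -4*c^5 - 24*c^4 + 20*c^3 + 120*c^2 - 16*c - 96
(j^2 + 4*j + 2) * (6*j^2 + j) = 6*j^4 + 25*j^3 + 16*j^2 + 2*j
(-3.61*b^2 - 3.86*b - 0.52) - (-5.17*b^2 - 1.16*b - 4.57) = 1.56*b^2 - 2.7*b + 4.05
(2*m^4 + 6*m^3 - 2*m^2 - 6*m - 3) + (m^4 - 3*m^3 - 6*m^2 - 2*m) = 3*m^4 + 3*m^3 - 8*m^2 - 8*m - 3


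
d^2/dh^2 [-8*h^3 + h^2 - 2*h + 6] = 2 - 48*h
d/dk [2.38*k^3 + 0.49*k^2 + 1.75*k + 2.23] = 7.14*k^2 + 0.98*k + 1.75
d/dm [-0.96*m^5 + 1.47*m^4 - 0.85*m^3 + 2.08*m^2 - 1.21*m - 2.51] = -4.8*m^4 + 5.88*m^3 - 2.55*m^2 + 4.16*m - 1.21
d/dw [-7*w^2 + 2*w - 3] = 2 - 14*w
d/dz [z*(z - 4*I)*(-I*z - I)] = -3*I*z^2 - 2*z*(4 + I) - 4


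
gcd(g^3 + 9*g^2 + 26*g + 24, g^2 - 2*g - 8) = g + 2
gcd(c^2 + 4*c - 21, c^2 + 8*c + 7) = c + 7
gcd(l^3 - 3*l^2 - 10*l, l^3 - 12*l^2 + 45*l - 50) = l - 5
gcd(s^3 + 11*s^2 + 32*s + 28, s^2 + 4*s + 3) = 1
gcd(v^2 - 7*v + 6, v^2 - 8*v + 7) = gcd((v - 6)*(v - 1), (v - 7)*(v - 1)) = v - 1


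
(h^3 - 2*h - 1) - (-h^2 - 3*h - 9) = h^3 + h^2 + h + 8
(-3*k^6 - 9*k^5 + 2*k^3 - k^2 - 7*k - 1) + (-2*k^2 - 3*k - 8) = -3*k^6 - 9*k^5 + 2*k^3 - 3*k^2 - 10*k - 9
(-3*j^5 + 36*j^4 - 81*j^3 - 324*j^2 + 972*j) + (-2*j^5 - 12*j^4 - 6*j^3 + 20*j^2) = -5*j^5 + 24*j^4 - 87*j^3 - 304*j^2 + 972*j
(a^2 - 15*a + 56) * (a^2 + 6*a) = a^4 - 9*a^3 - 34*a^2 + 336*a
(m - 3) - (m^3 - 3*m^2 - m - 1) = -m^3 + 3*m^2 + 2*m - 2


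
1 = 1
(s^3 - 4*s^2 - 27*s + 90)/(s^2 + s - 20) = (s^2 - 9*s + 18)/(s - 4)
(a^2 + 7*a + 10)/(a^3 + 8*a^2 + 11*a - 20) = (a + 2)/(a^2 + 3*a - 4)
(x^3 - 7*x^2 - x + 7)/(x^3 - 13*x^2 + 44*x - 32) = (x^2 - 6*x - 7)/(x^2 - 12*x + 32)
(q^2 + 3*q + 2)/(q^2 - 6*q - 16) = (q + 1)/(q - 8)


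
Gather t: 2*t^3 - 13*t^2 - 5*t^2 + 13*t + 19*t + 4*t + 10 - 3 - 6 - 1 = 2*t^3 - 18*t^2 + 36*t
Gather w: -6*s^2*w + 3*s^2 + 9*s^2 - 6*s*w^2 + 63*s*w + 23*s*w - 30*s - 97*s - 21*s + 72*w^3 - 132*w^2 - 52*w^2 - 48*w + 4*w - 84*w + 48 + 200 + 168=12*s^2 - 148*s + 72*w^3 + w^2*(-6*s - 184) + w*(-6*s^2 + 86*s - 128) + 416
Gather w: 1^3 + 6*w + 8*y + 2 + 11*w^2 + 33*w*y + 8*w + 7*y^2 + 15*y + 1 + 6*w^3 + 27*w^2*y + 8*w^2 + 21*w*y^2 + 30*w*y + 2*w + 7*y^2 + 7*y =6*w^3 + w^2*(27*y + 19) + w*(21*y^2 + 63*y + 16) + 14*y^2 + 30*y + 4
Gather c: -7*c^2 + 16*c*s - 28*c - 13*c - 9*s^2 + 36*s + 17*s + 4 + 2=-7*c^2 + c*(16*s - 41) - 9*s^2 + 53*s + 6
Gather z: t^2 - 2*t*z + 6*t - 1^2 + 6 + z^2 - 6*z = t^2 + 6*t + z^2 + z*(-2*t - 6) + 5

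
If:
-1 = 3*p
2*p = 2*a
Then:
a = -1/3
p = -1/3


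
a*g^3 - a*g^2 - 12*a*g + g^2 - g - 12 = (g - 4)*(g + 3)*(a*g + 1)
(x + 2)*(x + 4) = x^2 + 6*x + 8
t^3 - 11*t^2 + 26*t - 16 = (t - 8)*(t - 2)*(t - 1)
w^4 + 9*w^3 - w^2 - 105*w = w*(w - 3)*(w + 5)*(w + 7)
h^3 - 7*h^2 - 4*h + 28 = (h - 7)*(h - 2)*(h + 2)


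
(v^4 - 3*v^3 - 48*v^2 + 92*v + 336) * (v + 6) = v^5 + 3*v^4 - 66*v^3 - 196*v^2 + 888*v + 2016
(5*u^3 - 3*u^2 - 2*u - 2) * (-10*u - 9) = -50*u^4 - 15*u^3 + 47*u^2 + 38*u + 18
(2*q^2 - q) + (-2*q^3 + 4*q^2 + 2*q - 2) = -2*q^3 + 6*q^2 + q - 2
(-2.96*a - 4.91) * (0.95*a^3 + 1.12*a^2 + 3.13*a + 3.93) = -2.812*a^4 - 7.9797*a^3 - 14.764*a^2 - 27.0011*a - 19.2963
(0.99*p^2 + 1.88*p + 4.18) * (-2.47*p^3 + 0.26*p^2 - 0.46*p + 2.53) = -2.4453*p^5 - 4.3862*p^4 - 10.2912*p^3 + 2.7267*p^2 + 2.8336*p + 10.5754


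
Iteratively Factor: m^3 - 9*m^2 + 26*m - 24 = (m - 3)*(m^2 - 6*m + 8) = (m - 4)*(m - 3)*(m - 2)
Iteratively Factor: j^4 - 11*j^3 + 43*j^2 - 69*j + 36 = (j - 1)*(j^3 - 10*j^2 + 33*j - 36) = (j - 3)*(j - 1)*(j^2 - 7*j + 12) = (j - 4)*(j - 3)*(j - 1)*(j - 3)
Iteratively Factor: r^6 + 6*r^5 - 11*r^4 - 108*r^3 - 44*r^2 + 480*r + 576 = (r - 3)*(r^5 + 9*r^4 + 16*r^3 - 60*r^2 - 224*r - 192) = (r - 3)*(r + 4)*(r^4 + 5*r^3 - 4*r^2 - 44*r - 48) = (r - 3)^2*(r + 4)*(r^3 + 8*r^2 + 20*r + 16) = (r - 3)^2*(r + 2)*(r + 4)*(r^2 + 6*r + 8) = (r - 3)^2*(r + 2)*(r + 4)^2*(r + 2)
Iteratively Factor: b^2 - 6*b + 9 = (b - 3)*(b - 3)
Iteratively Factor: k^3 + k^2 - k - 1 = (k - 1)*(k^2 + 2*k + 1) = (k - 1)*(k + 1)*(k + 1)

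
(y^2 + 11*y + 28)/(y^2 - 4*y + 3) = (y^2 + 11*y + 28)/(y^2 - 4*y + 3)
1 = 1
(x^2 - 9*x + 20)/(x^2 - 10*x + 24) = (x - 5)/(x - 6)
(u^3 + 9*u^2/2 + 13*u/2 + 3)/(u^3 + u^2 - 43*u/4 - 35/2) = 2*(2*u^2 + 5*u + 3)/(4*u^2 - 4*u - 35)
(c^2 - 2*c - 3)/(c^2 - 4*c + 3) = (c + 1)/(c - 1)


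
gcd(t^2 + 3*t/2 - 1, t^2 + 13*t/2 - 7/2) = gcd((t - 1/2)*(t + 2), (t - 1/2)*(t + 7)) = t - 1/2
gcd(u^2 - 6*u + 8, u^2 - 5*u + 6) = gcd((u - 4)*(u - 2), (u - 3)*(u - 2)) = u - 2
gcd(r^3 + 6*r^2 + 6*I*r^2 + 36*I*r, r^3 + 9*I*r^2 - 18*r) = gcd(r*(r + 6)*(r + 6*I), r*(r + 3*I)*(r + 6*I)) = r^2 + 6*I*r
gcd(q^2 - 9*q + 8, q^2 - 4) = 1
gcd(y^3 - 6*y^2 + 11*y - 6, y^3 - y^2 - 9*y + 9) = y^2 - 4*y + 3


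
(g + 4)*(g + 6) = g^2 + 10*g + 24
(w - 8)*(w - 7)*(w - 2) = w^3 - 17*w^2 + 86*w - 112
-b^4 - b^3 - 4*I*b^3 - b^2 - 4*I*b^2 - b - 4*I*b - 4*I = (b - I)*(b + 4*I)*(-I*b + 1)*(-I*b - I)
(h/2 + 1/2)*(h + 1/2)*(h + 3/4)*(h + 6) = h^4/2 + 33*h^3/8 + 121*h^2/16 + 81*h/16 + 9/8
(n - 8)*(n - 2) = n^2 - 10*n + 16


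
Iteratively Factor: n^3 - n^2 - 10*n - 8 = (n + 1)*(n^2 - 2*n - 8) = (n + 1)*(n + 2)*(n - 4)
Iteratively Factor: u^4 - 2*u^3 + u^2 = (u - 1)*(u^3 - u^2) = u*(u - 1)*(u^2 - u) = u^2*(u - 1)*(u - 1)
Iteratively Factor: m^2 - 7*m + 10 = (m - 2)*(m - 5)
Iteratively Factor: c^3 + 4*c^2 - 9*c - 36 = (c - 3)*(c^2 + 7*c + 12) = (c - 3)*(c + 4)*(c + 3)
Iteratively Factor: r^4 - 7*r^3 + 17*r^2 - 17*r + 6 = (r - 1)*(r^3 - 6*r^2 + 11*r - 6) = (r - 3)*(r - 1)*(r^2 - 3*r + 2) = (r - 3)*(r - 1)^2*(r - 2)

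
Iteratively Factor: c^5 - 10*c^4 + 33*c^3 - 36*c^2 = (c)*(c^4 - 10*c^3 + 33*c^2 - 36*c) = c*(c - 3)*(c^3 - 7*c^2 + 12*c) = c*(c - 4)*(c - 3)*(c^2 - 3*c) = c*(c - 4)*(c - 3)^2*(c)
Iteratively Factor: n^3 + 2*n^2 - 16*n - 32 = (n - 4)*(n^2 + 6*n + 8) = (n - 4)*(n + 2)*(n + 4)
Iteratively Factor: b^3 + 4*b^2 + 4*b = (b + 2)*(b^2 + 2*b) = b*(b + 2)*(b + 2)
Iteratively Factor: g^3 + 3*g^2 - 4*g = (g - 1)*(g^2 + 4*g) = (g - 1)*(g + 4)*(g)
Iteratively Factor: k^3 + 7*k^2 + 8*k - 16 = (k - 1)*(k^2 + 8*k + 16) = (k - 1)*(k + 4)*(k + 4)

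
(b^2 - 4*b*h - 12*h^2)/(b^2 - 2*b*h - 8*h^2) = (b - 6*h)/(b - 4*h)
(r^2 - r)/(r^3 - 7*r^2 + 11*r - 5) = r/(r^2 - 6*r + 5)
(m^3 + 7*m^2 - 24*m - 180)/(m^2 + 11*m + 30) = (m^2 + m - 30)/(m + 5)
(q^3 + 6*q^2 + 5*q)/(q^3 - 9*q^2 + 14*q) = (q^2 + 6*q + 5)/(q^2 - 9*q + 14)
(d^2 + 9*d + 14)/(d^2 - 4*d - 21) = (d^2 + 9*d + 14)/(d^2 - 4*d - 21)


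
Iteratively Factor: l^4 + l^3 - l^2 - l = (l - 1)*(l^3 + 2*l^2 + l) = l*(l - 1)*(l^2 + 2*l + 1) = l*(l - 1)*(l + 1)*(l + 1)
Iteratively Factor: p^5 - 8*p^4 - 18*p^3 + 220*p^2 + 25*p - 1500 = (p - 5)*(p^4 - 3*p^3 - 33*p^2 + 55*p + 300) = (p - 5)^2*(p^3 + 2*p^2 - 23*p - 60) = (p - 5)^2*(p + 3)*(p^2 - p - 20) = (p - 5)^2*(p + 3)*(p + 4)*(p - 5)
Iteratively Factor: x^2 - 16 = (x - 4)*(x + 4)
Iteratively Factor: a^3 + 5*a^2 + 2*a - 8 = (a - 1)*(a^2 + 6*a + 8) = (a - 1)*(a + 4)*(a + 2)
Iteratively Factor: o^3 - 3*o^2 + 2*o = (o - 1)*(o^2 - 2*o) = o*(o - 1)*(o - 2)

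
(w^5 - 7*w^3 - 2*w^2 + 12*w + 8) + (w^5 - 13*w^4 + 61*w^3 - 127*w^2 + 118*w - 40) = 2*w^5 - 13*w^4 + 54*w^3 - 129*w^2 + 130*w - 32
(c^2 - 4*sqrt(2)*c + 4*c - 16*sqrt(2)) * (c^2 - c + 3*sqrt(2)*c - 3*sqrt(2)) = c^4 - sqrt(2)*c^3 + 3*c^3 - 28*c^2 - 3*sqrt(2)*c^2 - 72*c + 4*sqrt(2)*c + 96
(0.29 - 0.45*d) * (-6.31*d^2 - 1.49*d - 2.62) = 2.8395*d^3 - 1.1594*d^2 + 0.7469*d - 0.7598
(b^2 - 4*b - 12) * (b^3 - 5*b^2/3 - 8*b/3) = b^5 - 17*b^4/3 - 8*b^3 + 92*b^2/3 + 32*b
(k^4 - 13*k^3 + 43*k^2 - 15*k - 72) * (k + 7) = k^5 - 6*k^4 - 48*k^3 + 286*k^2 - 177*k - 504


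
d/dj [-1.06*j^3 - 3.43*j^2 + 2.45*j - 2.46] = -3.18*j^2 - 6.86*j + 2.45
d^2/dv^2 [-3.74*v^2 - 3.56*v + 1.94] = -7.48000000000000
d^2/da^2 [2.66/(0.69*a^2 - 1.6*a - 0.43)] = (2.532852*a^2 - 5.87328*a - 2.66*(1.38*a - 1.6)*(2.76*a - 3.2) - 1.578444)/(-0.69*a^2 + 1.6*a + 0.43)^3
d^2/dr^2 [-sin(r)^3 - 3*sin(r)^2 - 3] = 3*sin(r)/4 - 9*sin(3*r)/4 - 6*cos(2*r)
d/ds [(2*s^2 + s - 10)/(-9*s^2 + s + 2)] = (11*s^2 - 172*s + 12)/(81*s^4 - 18*s^3 - 35*s^2 + 4*s + 4)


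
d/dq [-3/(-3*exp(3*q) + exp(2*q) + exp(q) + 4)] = (-27*exp(2*q) + 6*exp(q) + 3)*exp(q)/(-3*exp(3*q) + exp(2*q) + exp(q) + 4)^2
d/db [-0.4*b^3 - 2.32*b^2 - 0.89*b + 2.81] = -1.2*b^2 - 4.64*b - 0.89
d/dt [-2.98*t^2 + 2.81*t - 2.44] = 2.81 - 5.96*t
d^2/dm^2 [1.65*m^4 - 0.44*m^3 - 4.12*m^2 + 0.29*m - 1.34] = 19.8*m^2 - 2.64*m - 8.24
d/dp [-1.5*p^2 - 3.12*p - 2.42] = -3.0*p - 3.12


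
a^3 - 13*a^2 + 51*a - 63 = (a - 7)*(a - 3)^2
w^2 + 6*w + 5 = (w + 1)*(w + 5)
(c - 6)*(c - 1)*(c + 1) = c^3 - 6*c^2 - c + 6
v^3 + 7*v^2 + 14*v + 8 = (v + 1)*(v + 2)*(v + 4)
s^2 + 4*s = s*(s + 4)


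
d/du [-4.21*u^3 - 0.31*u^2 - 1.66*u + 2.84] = -12.63*u^2 - 0.62*u - 1.66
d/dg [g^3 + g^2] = g*(3*g + 2)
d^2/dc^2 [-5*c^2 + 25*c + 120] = -10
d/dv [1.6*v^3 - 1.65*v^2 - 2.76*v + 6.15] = 4.8*v^2 - 3.3*v - 2.76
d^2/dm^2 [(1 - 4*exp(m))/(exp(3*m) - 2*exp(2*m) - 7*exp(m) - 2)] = (-16*exp(6*m) + 33*exp(5*m) - 150*exp(4*m) - 46*exp(3*m) + 156*exp(2*m) + 89*exp(m) - 30)*exp(m)/(exp(9*m) - 6*exp(8*m) - 9*exp(7*m) + 70*exp(6*m) + 87*exp(5*m) - 234*exp(4*m) - 499*exp(3*m) - 318*exp(2*m) - 84*exp(m) - 8)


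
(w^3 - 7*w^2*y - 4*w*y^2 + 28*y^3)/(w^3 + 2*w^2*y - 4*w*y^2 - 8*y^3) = (w - 7*y)/(w + 2*y)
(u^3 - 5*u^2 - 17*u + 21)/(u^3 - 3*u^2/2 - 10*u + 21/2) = 2*(u - 7)/(2*u - 7)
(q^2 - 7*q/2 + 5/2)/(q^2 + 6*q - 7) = (q - 5/2)/(q + 7)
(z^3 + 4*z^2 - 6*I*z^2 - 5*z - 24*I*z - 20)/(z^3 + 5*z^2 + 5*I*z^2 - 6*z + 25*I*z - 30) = (z^3 + z^2*(4 - 6*I) + z*(-5 - 24*I) - 20)/(z^3 + 5*z^2*(1 + I) + z*(-6 + 25*I) - 30)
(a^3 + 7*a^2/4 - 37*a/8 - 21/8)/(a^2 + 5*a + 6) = (8*a^2 - 10*a - 7)/(8*(a + 2))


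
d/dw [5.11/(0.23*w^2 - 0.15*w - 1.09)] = (0.7665 - 2.3506*w)/(-0.23*w^2 + 0.15*w + 1.09)^2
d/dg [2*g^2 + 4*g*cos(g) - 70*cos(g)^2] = -4*g*sin(g) + 4*g + 70*sin(2*g) + 4*cos(g)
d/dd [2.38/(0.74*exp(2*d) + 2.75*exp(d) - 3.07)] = (-3.5224*exp(d) - 6.545)*exp(d)/(0.74*exp(2*d) + 2.75*exp(d) - 3.07)^2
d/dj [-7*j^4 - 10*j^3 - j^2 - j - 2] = -28*j^3 - 30*j^2 - 2*j - 1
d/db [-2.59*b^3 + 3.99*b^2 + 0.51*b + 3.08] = -7.77*b^2 + 7.98*b + 0.51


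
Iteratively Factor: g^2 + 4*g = (g)*(g + 4)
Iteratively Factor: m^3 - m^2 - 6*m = (m + 2)*(m^2 - 3*m) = m*(m + 2)*(m - 3)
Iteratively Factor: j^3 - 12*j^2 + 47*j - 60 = (j - 5)*(j^2 - 7*j + 12) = (j - 5)*(j - 3)*(j - 4)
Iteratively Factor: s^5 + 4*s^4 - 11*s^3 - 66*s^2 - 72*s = (s)*(s^4 + 4*s^3 - 11*s^2 - 66*s - 72) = s*(s + 3)*(s^3 + s^2 - 14*s - 24) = s*(s + 3)^2*(s^2 - 2*s - 8) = s*(s - 4)*(s + 3)^2*(s + 2)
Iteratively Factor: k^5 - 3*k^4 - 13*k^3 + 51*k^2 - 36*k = (k - 3)*(k^4 - 13*k^2 + 12*k) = (k - 3)*(k + 4)*(k^3 - 4*k^2 + 3*k) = (k - 3)^2*(k + 4)*(k^2 - k) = k*(k - 3)^2*(k + 4)*(k - 1)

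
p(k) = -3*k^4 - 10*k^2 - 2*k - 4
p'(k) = -12*k^3 - 20*k - 2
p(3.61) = -651.05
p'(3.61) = -638.75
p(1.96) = -90.61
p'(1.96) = -131.55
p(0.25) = -5.14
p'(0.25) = -7.19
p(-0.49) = -5.59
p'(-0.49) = 9.21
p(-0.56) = -6.31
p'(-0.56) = 11.31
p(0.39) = -6.37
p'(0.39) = -10.51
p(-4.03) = -949.65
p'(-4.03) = 864.01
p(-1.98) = -85.35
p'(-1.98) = 130.75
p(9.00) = -20515.00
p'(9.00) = -8930.00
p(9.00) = -20515.00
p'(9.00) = -8930.00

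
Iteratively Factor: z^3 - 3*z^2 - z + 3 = (z + 1)*(z^2 - 4*z + 3) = (z - 1)*(z + 1)*(z - 3)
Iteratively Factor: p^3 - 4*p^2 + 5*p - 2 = (p - 2)*(p^2 - 2*p + 1) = (p - 2)*(p - 1)*(p - 1)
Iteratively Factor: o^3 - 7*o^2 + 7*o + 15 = (o - 5)*(o^2 - 2*o - 3) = (o - 5)*(o + 1)*(o - 3)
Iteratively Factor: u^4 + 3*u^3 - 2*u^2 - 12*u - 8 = (u + 2)*(u^3 + u^2 - 4*u - 4) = (u - 2)*(u + 2)*(u^2 + 3*u + 2) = (u - 2)*(u + 2)^2*(u + 1)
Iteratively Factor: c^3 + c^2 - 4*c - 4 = (c + 2)*(c^2 - c - 2) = (c - 2)*(c + 2)*(c + 1)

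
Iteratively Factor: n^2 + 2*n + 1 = (n + 1)*(n + 1)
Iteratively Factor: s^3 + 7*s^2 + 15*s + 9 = (s + 3)*(s^2 + 4*s + 3) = (s + 3)^2*(s + 1)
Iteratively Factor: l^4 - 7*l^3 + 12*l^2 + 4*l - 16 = (l + 1)*(l^3 - 8*l^2 + 20*l - 16) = (l - 4)*(l + 1)*(l^2 - 4*l + 4) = (l - 4)*(l - 2)*(l + 1)*(l - 2)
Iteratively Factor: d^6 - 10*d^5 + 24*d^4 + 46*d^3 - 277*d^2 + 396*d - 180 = (d - 1)*(d^5 - 9*d^4 + 15*d^3 + 61*d^2 - 216*d + 180) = (d - 2)*(d - 1)*(d^4 - 7*d^3 + d^2 + 63*d - 90) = (d - 2)*(d - 1)*(d + 3)*(d^3 - 10*d^2 + 31*d - 30) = (d - 3)*(d - 2)*(d - 1)*(d + 3)*(d^2 - 7*d + 10) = (d - 5)*(d - 3)*(d - 2)*(d - 1)*(d + 3)*(d - 2)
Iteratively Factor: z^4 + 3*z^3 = (z + 3)*(z^3) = z*(z + 3)*(z^2) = z^2*(z + 3)*(z)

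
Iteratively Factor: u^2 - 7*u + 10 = (u - 2)*(u - 5)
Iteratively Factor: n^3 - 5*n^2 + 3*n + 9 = (n - 3)*(n^2 - 2*n - 3) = (n - 3)*(n + 1)*(n - 3)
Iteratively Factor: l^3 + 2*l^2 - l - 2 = (l - 1)*(l^2 + 3*l + 2) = (l - 1)*(l + 2)*(l + 1)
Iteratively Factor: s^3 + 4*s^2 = (s)*(s^2 + 4*s) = s*(s + 4)*(s)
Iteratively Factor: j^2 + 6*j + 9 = (j + 3)*(j + 3)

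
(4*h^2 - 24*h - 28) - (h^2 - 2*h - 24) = 3*h^2 - 22*h - 4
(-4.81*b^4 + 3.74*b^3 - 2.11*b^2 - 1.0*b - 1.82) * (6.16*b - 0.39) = -29.6296*b^5 + 24.9143*b^4 - 14.4562*b^3 - 5.3371*b^2 - 10.8212*b + 0.7098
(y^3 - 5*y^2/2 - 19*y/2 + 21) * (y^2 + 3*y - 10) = y^5 + y^4/2 - 27*y^3 + 35*y^2/2 + 158*y - 210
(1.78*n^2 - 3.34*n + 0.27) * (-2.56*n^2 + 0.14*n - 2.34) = -4.5568*n^4 + 8.7996*n^3 - 5.324*n^2 + 7.8534*n - 0.6318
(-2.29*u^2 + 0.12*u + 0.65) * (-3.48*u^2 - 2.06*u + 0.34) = 7.9692*u^4 + 4.2998*u^3 - 3.2878*u^2 - 1.2982*u + 0.221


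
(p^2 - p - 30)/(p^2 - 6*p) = (p + 5)/p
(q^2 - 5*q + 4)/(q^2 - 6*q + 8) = (q - 1)/(q - 2)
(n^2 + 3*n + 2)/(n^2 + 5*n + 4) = (n + 2)/(n + 4)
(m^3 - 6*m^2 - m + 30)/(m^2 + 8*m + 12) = (m^2 - 8*m + 15)/(m + 6)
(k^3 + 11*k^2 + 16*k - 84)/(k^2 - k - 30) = (-k^3 - 11*k^2 - 16*k + 84)/(-k^2 + k + 30)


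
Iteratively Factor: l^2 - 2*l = (l - 2)*(l)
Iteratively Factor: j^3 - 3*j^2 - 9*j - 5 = (j + 1)*(j^2 - 4*j - 5) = (j + 1)^2*(j - 5)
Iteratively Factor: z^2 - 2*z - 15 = (z - 5)*(z + 3)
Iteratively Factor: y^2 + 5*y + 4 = (y + 4)*(y + 1)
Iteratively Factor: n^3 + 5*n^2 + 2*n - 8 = (n - 1)*(n^2 + 6*n + 8) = (n - 1)*(n + 4)*(n + 2)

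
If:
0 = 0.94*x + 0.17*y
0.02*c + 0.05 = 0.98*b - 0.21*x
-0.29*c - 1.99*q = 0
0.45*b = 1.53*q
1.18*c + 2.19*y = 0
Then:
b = 0.05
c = -0.10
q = 0.01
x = -0.01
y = 0.05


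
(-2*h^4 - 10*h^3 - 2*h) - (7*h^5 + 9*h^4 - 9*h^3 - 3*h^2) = -7*h^5 - 11*h^4 - h^3 + 3*h^2 - 2*h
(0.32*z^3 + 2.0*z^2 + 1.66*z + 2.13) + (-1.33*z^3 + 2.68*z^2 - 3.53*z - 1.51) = -1.01*z^3 + 4.68*z^2 - 1.87*z + 0.62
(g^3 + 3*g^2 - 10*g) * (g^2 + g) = g^5 + 4*g^4 - 7*g^3 - 10*g^2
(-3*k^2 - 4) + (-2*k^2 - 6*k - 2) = -5*k^2 - 6*k - 6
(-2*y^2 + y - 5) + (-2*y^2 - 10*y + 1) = -4*y^2 - 9*y - 4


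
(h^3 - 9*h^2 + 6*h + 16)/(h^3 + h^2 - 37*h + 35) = (h^3 - 9*h^2 + 6*h + 16)/(h^3 + h^2 - 37*h + 35)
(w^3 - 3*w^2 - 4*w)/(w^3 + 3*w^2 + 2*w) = (w - 4)/(w + 2)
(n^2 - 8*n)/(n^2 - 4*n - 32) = n/(n + 4)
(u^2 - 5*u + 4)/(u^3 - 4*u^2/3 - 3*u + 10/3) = 3*(u - 4)/(3*u^2 - u - 10)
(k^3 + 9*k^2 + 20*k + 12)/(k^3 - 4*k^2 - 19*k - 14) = (k + 6)/(k - 7)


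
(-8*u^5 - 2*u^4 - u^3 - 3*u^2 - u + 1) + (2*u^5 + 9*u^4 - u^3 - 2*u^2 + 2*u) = -6*u^5 + 7*u^4 - 2*u^3 - 5*u^2 + u + 1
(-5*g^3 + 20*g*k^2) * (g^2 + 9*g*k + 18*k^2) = -5*g^5 - 45*g^4*k - 70*g^3*k^2 + 180*g^2*k^3 + 360*g*k^4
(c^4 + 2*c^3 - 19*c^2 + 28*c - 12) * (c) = c^5 + 2*c^4 - 19*c^3 + 28*c^2 - 12*c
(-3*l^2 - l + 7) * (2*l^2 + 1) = -6*l^4 - 2*l^3 + 11*l^2 - l + 7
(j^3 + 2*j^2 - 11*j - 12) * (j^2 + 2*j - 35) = j^5 + 4*j^4 - 42*j^3 - 104*j^2 + 361*j + 420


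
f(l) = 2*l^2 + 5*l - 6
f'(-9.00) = -31.00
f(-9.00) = 111.00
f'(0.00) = 5.00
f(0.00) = -6.00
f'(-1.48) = -0.92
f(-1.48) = -9.02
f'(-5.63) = -17.52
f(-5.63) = 29.24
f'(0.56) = 7.24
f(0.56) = -2.57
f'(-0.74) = 2.04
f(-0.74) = -8.60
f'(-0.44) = 3.24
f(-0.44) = -7.81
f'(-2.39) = -4.56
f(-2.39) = -6.53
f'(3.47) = 18.88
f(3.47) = 35.43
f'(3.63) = 19.52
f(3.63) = 38.50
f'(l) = 4*l + 5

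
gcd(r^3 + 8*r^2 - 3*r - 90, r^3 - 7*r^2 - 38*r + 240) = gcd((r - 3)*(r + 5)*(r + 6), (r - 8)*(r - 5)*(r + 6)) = r + 6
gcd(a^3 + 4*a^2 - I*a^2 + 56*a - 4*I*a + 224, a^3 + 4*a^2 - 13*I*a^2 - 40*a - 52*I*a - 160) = a^2 + a*(4 - 8*I) - 32*I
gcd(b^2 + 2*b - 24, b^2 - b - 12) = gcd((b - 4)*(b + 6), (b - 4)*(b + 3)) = b - 4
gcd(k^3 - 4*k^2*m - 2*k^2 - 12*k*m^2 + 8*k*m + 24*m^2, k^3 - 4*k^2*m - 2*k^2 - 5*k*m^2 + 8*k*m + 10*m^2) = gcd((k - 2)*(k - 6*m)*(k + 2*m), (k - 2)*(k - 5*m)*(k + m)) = k - 2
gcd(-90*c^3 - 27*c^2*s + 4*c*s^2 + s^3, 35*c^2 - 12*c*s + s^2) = -5*c + s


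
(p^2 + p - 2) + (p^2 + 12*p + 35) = 2*p^2 + 13*p + 33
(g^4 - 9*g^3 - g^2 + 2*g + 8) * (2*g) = 2*g^5 - 18*g^4 - 2*g^3 + 4*g^2 + 16*g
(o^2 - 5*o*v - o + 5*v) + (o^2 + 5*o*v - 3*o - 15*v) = 2*o^2 - 4*o - 10*v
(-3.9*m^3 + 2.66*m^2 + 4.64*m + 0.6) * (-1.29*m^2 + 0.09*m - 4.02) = 5.031*m^5 - 3.7824*m^4 + 9.9318*m^3 - 11.0496*m^2 - 18.5988*m - 2.412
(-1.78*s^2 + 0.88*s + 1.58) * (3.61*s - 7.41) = -6.4258*s^3 + 16.3666*s^2 - 0.817*s - 11.7078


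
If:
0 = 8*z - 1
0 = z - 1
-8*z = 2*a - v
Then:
No Solution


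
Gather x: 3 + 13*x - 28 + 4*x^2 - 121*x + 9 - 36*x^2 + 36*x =-32*x^2 - 72*x - 16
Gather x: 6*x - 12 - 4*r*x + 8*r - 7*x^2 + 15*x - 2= 8*r - 7*x^2 + x*(21 - 4*r) - 14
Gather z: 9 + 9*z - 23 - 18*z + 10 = -9*z - 4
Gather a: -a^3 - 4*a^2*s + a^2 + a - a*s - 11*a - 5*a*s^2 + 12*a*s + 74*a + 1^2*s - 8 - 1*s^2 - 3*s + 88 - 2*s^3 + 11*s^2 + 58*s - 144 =-a^3 + a^2*(1 - 4*s) + a*(-5*s^2 + 11*s + 64) - 2*s^3 + 10*s^2 + 56*s - 64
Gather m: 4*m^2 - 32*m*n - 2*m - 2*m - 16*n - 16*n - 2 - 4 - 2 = 4*m^2 + m*(-32*n - 4) - 32*n - 8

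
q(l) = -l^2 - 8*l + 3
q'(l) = -2*l - 8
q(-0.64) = 7.71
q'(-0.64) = -6.72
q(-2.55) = 16.90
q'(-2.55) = -2.90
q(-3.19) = 18.34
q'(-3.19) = -1.62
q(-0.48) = 6.61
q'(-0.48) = -7.04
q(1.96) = -16.52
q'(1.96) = -11.92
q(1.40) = -10.16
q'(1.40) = -10.80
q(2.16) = -18.95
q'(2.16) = -12.32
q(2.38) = -21.70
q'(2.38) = -12.76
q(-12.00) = -45.00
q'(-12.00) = 16.00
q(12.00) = -237.00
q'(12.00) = -32.00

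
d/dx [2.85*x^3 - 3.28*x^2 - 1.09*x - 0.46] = 8.55*x^2 - 6.56*x - 1.09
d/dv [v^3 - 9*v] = 3*v^2 - 9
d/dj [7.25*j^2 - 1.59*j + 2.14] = 14.5*j - 1.59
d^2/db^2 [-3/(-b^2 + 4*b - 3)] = 6*(-b^2 + 4*b + 4*(b - 2)^2 - 3)/(b^2 - 4*b + 3)^3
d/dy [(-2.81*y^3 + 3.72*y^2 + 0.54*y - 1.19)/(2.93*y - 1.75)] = (-16.4666*y^3 + 25.6521*y^2 - 13.02*y + 2.5417)/(8.5849*y^2 - 10.255*y + 3.0625)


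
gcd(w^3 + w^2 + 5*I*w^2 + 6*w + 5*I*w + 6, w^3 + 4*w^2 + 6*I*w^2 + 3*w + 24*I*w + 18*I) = w^2 + w*(1 + 6*I) + 6*I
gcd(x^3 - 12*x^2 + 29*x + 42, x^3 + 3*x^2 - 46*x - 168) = x - 7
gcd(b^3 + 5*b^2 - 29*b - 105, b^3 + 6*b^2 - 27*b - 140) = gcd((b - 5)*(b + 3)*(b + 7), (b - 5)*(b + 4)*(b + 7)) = b^2 + 2*b - 35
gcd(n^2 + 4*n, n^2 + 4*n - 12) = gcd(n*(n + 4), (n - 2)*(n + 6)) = 1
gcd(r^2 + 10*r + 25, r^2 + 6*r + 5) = r + 5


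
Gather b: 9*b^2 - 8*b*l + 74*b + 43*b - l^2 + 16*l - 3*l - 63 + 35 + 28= 9*b^2 + b*(117 - 8*l) - l^2 + 13*l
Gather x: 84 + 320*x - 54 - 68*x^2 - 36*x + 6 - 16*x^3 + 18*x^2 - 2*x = -16*x^3 - 50*x^2 + 282*x + 36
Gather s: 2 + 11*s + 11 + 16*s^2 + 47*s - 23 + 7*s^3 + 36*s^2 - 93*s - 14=7*s^3 + 52*s^2 - 35*s - 24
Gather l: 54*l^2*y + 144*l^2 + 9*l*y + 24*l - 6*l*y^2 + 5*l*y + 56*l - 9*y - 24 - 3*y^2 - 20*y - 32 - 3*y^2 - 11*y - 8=l^2*(54*y + 144) + l*(-6*y^2 + 14*y + 80) - 6*y^2 - 40*y - 64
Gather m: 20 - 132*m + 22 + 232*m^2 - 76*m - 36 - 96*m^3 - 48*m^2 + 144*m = -96*m^3 + 184*m^2 - 64*m + 6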